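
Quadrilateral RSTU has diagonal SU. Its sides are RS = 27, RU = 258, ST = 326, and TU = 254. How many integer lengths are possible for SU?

From triangle RSU: 231 < SU < 285.
From triangle TSU: 72 < SU < 580.
Intersection: 231 < SU < 285, so integers 232 through 284: 53 values.

53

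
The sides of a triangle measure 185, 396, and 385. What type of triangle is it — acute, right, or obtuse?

acute

Compare the square of the longest side to the sum of squares of the other two: 185² + 385² = 182450 > 156816 = 396².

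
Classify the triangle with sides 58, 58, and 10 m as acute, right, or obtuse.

acute

Compare the square of the longest side to the sum of squares of the other two: 10² + 58² = 3464 > 3364 = 58².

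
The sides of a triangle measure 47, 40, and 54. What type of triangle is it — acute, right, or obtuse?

acute

Compare the square of the longest side to the sum of squares of the other two: 40² + 47² = 3809 > 2916 = 54².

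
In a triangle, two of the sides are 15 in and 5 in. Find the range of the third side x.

10 < x < 20 (in)

By the triangle inequality, x must be less than 15 + 5 = 20 and greater than |15 − 5| = 10.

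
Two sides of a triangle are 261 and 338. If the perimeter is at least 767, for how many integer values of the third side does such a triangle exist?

431

Triangle inequality: 77 < x < 599. Perimeter ≥ 767 gives x ≥ 767 − 261 − 338 = 168.
So 168 ≤ x < 599; integers 168 through 598: 431 values.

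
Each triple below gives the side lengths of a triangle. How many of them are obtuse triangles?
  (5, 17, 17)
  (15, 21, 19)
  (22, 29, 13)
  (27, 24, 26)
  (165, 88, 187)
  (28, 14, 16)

(5,17,17): 5²+17² = 314 > 289 = 17² → acute
(15,21,19): 15²+19² = 586 > 441 = 21² → acute
(22,29,13): 13²+22² = 653 < 841 = 29² → obtuse
(27,24,26): 24²+26² = 1252 > 729 = 27² → acute
(165,88,187): 88²+165² = 34969 = 187² → right
(28,14,16): 14²+16² = 452 < 784 = 28² → obtuse
2 of the 6 are obtuse.

2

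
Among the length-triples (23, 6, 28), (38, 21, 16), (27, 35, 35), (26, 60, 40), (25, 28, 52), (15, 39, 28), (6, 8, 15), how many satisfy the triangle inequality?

5

(6,23,28): 6+23 > 28 → valid
(16,21,38): 16+21 ≤ 38 → not valid
(27,35,35): 27+35 > 35 → valid
(26,40,60): 26+40 > 60 → valid
(25,28,52): 25+28 > 52 → valid
(15,28,39): 15+28 > 39 → valid
(6,8,15): 6+8 ≤ 15 → not valid
5 of the 7 triples form a triangle.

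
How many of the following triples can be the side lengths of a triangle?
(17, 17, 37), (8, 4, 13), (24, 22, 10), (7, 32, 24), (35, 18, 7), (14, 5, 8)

1

(17,17,37): 17+17 ≤ 37 → not valid
(4,8,13): 4+8 ≤ 13 → not valid
(10,22,24): 10+22 > 24 → valid
(7,24,32): 7+24 ≤ 32 → not valid
(7,18,35): 7+18 ≤ 35 → not valid
(5,8,14): 5+8 ≤ 14 → not valid
1 of the 6 triples forms a triangle.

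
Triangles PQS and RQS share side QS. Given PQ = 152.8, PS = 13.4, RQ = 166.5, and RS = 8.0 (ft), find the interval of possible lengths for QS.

158.5 < QS < 166.2

From triangle PQS: |152.8 − 13.4| < QS < 152.8 + 13.4, i.e. 139.4 < QS < 166.2.
From triangle RQS: 158.5 < QS < 174.5.
Both must hold, so QS lies in the intersection.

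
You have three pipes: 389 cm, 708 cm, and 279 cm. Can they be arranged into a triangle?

The longest side is 708, but the other two sum to only 668.
668 < 708, so the triangle inequality fails.

No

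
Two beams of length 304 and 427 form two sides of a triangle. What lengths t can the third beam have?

By the triangle inequality, t must be less than 304 + 427 = 731 and greater than |304 − 427| = 123.

123 < t < 731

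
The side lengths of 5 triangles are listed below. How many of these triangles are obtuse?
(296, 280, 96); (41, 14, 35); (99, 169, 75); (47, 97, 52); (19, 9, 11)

(296,280,96): 96²+280² = 87616 = 296² → right
(41,14,35): 14²+35² = 1421 < 1681 = 41² → obtuse
(99,169,75): 75²+99² = 15426 < 28561 = 169² → obtuse
(47,97,52): 47²+52² = 4913 < 9409 = 97² → obtuse
(19,9,11): 9²+11² = 202 < 361 = 19² → obtuse
4 of the 5 are obtuse.

4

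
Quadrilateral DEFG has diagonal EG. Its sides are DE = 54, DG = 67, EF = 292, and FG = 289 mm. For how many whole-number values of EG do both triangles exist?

107

From triangle DEG: 13 < EG < 121.
From triangle FEG: 3 < EG < 581.
Intersection: 13 < EG < 121, so integers 14 through 120: 107 values.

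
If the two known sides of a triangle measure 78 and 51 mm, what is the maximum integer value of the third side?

The third side must be strictly less than 78 + 51 = 129.
The largest integer below 129 is 128.

128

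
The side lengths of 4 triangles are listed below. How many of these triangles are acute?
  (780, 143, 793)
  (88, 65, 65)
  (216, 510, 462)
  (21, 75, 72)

(780,143,793): 143²+780² = 628849 = 793² → right
(88,65,65): 65²+65² = 8450 > 7744 = 88² → acute
(216,510,462): 216²+462² = 260100 = 510² → right
(21,75,72): 21²+72² = 5625 = 75² → right
1 of the 4 is acute.

1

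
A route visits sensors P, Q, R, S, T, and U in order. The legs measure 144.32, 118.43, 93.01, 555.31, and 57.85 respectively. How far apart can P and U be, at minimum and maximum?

141.70 ≤ PU ≤ 968.92

The maximum is all hops collinear in one direction: 144.32 + 118.43 + 93.01 + 555.31 + 57.85 = 968.92.
The longest hop is 555.31; the others sum to 413.61. Folding the others back against it leaves at least 555.31 − 413.61 = 141.70.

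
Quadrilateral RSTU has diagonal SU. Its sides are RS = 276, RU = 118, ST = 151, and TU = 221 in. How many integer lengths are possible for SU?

213

From triangle RSU: 158 < SU < 394.
From triangle TSU: 70 < SU < 372.
Intersection: 158 < SU < 372, so integers 159 through 371: 213 values.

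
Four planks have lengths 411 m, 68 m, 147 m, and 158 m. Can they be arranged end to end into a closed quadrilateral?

No

For a quadrilateral, each side must be shorter than the sum of the others.
Here the longest side is 411, but the remaining 3 sides sum to only 373.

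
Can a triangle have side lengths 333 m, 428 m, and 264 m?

Yes

The longest side is 428, and the other two sum to 597.
Since 597 > 428, the triangle inequality holds.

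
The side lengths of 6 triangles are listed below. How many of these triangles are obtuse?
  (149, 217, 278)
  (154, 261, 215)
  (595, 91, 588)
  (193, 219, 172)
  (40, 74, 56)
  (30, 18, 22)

3

(149,217,278): 149²+217² = 69290 < 77284 = 278² → obtuse
(154,261,215): 154²+215² = 69941 > 68121 = 261² → acute
(595,91,588): 91²+588² = 354025 = 595² → right
(193,219,172): 172²+193² = 66833 > 47961 = 219² → acute
(40,74,56): 40²+56² = 4736 < 5476 = 74² → obtuse
(30,18,22): 18²+22² = 808 < 900 = 30² → obtuse
3 of the 6 are obtuse.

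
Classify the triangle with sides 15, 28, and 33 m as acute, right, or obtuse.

Compare the square of the longest side to the sum of squares of the other two: 15² + 28² = 1009 < 1089 = 33².

obtuse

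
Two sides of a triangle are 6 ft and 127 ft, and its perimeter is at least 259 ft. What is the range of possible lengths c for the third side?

126 ≤ c < 133 ft

Triangle inequality alone gives 121 < c < 133.
The perimeter condition gives c ≥ 259 − 6 − 127 = 126.
Intersecting the two: 126 ≤ c < 133.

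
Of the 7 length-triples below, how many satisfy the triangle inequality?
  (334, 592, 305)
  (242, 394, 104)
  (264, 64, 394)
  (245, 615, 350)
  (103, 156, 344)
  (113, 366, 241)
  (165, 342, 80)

(305,334,592): 305+334 > 592 → valid
(104,242,394): 104+242 ≤ 394 → not valid
(64,264,394): 64+264 ≤ 394 → not valid
(245,350,615): 245+350 ≤ 615 → not valid
(103,156,344): 103+156 ≤ 344 → not valid
(113,241,366): 113+241 ≤ 366 → not valid
(80,165,342): 80+165 ≤ 342 → not valid
1 of the 7 triples forms a triangle.

1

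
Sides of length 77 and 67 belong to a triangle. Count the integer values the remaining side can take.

The third side lies in the open interval (10, 144).
Integers from 11 to 143 inclusive: 143 − 11 + 1 = 133.

133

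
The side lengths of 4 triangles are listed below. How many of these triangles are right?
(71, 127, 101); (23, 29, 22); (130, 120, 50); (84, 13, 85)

(71,127,101): 71²+101² = 15242 < 16129 = 127² → obtuse
(23,29,22): 22²+23² = 1013 > 841 = 29² → acute
(130,120,50): 50²+120² = 16900 = 130² → right
(84,13,85): 13²+84² = 7225 = 85² → right
2 of the 4 are right.

2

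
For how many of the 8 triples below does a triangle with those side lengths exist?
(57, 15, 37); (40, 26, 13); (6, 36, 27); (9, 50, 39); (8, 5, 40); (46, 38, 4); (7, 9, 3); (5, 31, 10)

1

(15,37,57): 15+37 ≤ 57 → not valid
(13,26,40): 13+26 ≤ 40 → not valid
(6,27,36): 6+27 ≤ 36 → not valid
(9,39,50): 9+39 ≤ 50 → not valid
(5,8,40): 5+8 ≤ 40 → not valid
(4,38,46): 4+38 ≤ 46 → not valid
(3,7,9): 3+7 > 9 → valid
(5,10,31): 5+10 ≤ 31 → not valid
1 of the 8 triples forms a triangle.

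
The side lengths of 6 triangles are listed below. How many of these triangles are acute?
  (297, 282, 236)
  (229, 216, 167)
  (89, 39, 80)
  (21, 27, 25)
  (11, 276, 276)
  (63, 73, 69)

(297,282,236): 236²+282² = 135220 > 88209 = 297² → acute
(229,216,167): 167²+216² = 74545 > 52441 = 229² → acute
(89,39,80): 39²+80² = 7921 = 89² → right
(21,27,25): 21²+25² = 1066 > 729 = 27² → acute
(11,276,276): 11²+276² = 76297 > 76176 = 276² → acute
(63,73,69): 63²+69² = 8730 > 5329 = 73² → acute
5 of the 6 are acute.

5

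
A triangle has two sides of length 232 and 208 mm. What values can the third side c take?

24 < c < 440 (mm)

By the triangle inequality, c must be less than 232 + 208 = 440 and greater than |232 − 208| = 24.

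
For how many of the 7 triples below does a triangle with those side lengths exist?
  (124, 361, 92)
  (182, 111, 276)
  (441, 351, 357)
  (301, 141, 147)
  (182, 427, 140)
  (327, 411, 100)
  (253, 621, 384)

4

(92,124,361): 92+124 ≤ 361 → not valid
(111,182,276): 111+182 > 276 → valid
(351,357,441): 351+357 > 441 → valid
(141,147,301): 141+147 ≤ 301 → not valid
(140,182,427): 140+182 ≤ 427 → not valid
(100,327,411): 100+327 > 411 → valid
(253,384,621): 253+384 > 621 → valid
4 of the 7 triples form a triangle.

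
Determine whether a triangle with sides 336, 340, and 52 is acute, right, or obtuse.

Compare the square of the longest side to the sum of squares of the other two: 52² + 336² = 115600 = 340².

right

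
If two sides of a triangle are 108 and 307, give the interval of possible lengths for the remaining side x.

By the triangle inequality, x must be less than 108 + 307 = 415 and greater than |108 − 307| = 199.

199 < x < 415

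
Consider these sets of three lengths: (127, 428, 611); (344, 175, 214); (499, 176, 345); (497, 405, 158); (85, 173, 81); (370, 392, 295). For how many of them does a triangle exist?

(127,428,611): 127+428 ≤ 611 → not valid
(175,214,344): 175+214 > 344 → valid
(176,345,499): 176+345 > 499 → valid
(158,405,497): 158+405 > 497 → valid
(81,85,173): 81+85 ≤ 173 → not valid
(295,370,392): 295+370 > 392 → valid
4 of the 6 triples form a triangle.

4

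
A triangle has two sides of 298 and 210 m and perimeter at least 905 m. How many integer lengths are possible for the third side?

Triangle inequality: 88 < x < 508. Perimeter ≥ 905 gives x ≥ 905 − 298 − 210 = 397.
So 397 ≤ x < 508; integers 397 through 507: 111 values.

111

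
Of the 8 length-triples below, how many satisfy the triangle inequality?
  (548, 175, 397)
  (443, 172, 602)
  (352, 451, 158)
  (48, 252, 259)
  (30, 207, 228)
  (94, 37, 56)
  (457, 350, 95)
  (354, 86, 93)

(175,397,548): 175+397 > 548 → valid
(172,443,602): 172+443 > 602 → valid
(158,352,451): 158+352 > 451 → valid
(48,252,259): 48+252 > 259 → valid
(30,207,228): 30+207 > 228 → valid
(37,56,94): 37+56 ≤ 94 → not valid
(95,350,457): 95+350 ≤ 457 → not valid
(86,93,354): 86+93 ≤ 354 → not valid
5 of the 8 triples form a triangle.

5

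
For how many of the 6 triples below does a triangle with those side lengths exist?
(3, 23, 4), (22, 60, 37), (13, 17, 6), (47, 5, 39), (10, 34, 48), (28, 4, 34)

(3,4,23): 3+4 ≤ 23 → not valid
(22,37,60): 22+37 ≤ 60 → not valid
(6,13,17): 6+13 > 17 → valid
(5,39,47): 5+39 ≤ 47 → not valid
(10,34,48): 10+34 ≤ 48 → not valid
(4,28,34): 4+28 ≤ 34 → not valid
1 of the 6 triples forms a triangle.

1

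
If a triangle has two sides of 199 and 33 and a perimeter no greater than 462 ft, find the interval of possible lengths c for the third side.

Triangle inequality alone gives 166 < c < 232.
The perimeter condition gives c ≤ 462 − 199 − 33 = 230.
Intersecting the two: 166 < c ≤ 230.

166 < c ≤ 230 ft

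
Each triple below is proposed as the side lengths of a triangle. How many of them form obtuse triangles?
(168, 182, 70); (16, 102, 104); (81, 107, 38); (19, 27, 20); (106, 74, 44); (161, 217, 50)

3

(168,182,70): 70²+168² = 33124 = 182² → right
(16,102,104): 16²+102² = 10660 < 10816 = 104² → obtuse
(81,107,38): 38²+81² = 8005 < 11449 = 107² → obtuse
(19,27,20): 19²+20² = 761 > 729 = 27² → acute
(106,74,44): 44²+74² = 7412 < 11236 = 106² → obtuse
(161,217,50): 50+161 ≤ 217, not a triangle
3 of the 6 are obtuse.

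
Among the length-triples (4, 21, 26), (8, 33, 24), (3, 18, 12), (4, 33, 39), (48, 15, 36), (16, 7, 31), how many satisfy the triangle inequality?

1

(4,21,26): 4+21 ≤ 26 → not valid
(8,24,33): 8+24 ≤ 33 → not valid
(3,12,18): 3+12 ≤ 18 → not valid
(4,33,39): 4+33 ≤ 39 → not valid
(15,36,48): 15+36 > 48 → valid
(7,16,31): 7+16 ≤ 31 → not valid
1 of the 6 triples forms a triangle.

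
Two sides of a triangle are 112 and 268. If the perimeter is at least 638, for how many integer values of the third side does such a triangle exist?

122

Triangle inequality: 156 < x < 380. Perimeter ≥ 638 gives x ≥ 638 − 112 − 268 = 258.
So 258 ≤ x < 380; integers 258 through 379: 122 values.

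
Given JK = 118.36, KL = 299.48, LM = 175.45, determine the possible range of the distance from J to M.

The maximum is all hops collinear in one direction: 118.36 + 299.48 + 175.45 = 593.29.
The longest hop is 299.48; the others sum to 293.81. Folding the others back against it leaves at least 299.48 − 293.81 = 5.67.

5.67 ≤ JM ≤ 593.29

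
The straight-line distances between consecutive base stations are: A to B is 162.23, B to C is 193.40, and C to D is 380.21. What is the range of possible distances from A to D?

24.58 ≤ AD ≤ 735.84

The maximum is all hops collinear in one direction: 162.23 + 193.40 + 380.21 = 735.84.
The longest hop is 380.21; the others sum to 355.63. Folding the others back against it leaves at least 380.21 − 355.63 = 24.58.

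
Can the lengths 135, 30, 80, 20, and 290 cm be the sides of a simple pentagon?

No

For a pentagon, each side must be shorter than the sum of the others.
Here the longest side is 290, but the remaining 4 sides sum to only 265.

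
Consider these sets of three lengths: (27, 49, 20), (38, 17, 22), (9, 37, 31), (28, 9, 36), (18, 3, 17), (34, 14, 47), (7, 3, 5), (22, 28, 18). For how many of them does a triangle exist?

(20,27,49): 20+27 ≤ 49 → not valid
(17,22,38): 17+22 > 38 → valid
(9,31,37): 9+31 > 37 → valid
(9,28,36): 9+28 > 36 → valid
(3,17,18): 3+17 > 18 → valid
(14,34,47): 14+34 > 47 → valid
(3,5,7): 3+5 > 7 → valid
(18,22,28): 18+22 > 28 → valid
7 of the 8 triples form a triangle.

7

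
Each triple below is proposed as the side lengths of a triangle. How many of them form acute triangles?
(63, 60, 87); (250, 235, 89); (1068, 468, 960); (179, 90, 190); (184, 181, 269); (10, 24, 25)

(63,60,87): 60²+63² = 7569 = 87² → right
(250,235,89): 89²+235² = 63146 > 62500 = 250² → acute
(1068,468,960): 468²+960² = 1140624 = 1068² → right
(179,90,190): 90²+179² = 40141 > 36100 = 190² → acute
(184,181,269): 181²+184² = 66617 < 72361 = 269² → obtuse
(10,24,25): 10²+24² = 676 > 625 = 25² → acute
3 of the 6 are acute.

3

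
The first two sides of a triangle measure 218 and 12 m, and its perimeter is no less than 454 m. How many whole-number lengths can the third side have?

6

Triangle inequality: 206 < x < 230. Perimeter ≥ 454 gives x ≥ 454 − 218 − 12 = 224.
So 224 ≤ x < 230; integers 224 through 229: 6 values.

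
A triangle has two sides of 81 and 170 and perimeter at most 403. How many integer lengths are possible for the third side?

63

Triangle inequality: 89 < x < 251. Perimeter ≤ 403 gives x ≤ 403 − 81 − 170 = 152.
So 89 < x ≤ 152; integers 90 through 152: 63 values.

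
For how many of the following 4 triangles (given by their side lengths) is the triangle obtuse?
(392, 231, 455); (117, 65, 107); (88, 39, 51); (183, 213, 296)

2

(392,231,455): 231²+392² = 207025 = 455² → right
(117,65,107): 65²+107² = 15674 > 13689 = 117² → acute
(88,39,51): 39²+51² = 4122 < 7744 = 88² → obtuse
(183,213,296): 183²+213² = 78858 < 87616 = 296² → obtuse
2 of the 4 are obtuse.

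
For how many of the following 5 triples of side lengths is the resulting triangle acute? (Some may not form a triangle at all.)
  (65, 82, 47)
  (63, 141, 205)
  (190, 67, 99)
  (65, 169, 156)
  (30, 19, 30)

(65,82,47): 47²+65² = 6434 < 6724 = 82² → obtuse
(63,141,205): 63+141 ≤ 205, not a triangle
(190,67,99): 67+99 ≤ 190, not a triangle
(65,169,156): 65²+156² = 28561 = 169² → right
(30,19,30): 19²+30² = 1261 > 900 = 30² → acute
1 of the 5 is acute.

1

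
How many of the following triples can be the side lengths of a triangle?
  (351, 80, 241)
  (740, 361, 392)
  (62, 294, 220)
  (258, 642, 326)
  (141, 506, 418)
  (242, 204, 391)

(80,241,351): 80+241 ≤ 351 → not valid
(361,392,740): 361+392 > 740 → valid
(62,220,294): 62+220 ≤ 294 → not valid
(258,326,642): 258+326 ≤ 642 → not valid
(141,418,506): 141+418 > 506 → valid
(204,242,391): 204+242 > 391 → valid
3 of the 6 triples form a triangle.

3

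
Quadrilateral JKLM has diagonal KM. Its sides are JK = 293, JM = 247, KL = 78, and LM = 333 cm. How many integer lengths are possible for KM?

From triangle JKM: 46 < KM < 540.
From triangle LKM: 255 < KM < 411.
Intersection: 255 < KM < 411, so integers 256 through 410: 155 values.

155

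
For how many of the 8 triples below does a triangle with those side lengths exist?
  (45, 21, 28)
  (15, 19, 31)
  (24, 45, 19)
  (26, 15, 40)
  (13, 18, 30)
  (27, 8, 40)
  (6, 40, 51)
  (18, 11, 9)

5

(21,28,45): 21+28 > 45 → valid
(15,19,31): 15+19 > 31 → valid
(19,24,45): 19+24 ≤ 45 → not valid
(15,26,40): 15+26 > 40 → valid
(13,18,30): 13+18 > 30 → valid
(8,27,40): 8+27 ≤ 40 → not valid
(6,40,51): 6+40 ≤ 51 → not valid
(9,11,18): 9+11 > 18 → valid
5 of the 8 triples form a triangle.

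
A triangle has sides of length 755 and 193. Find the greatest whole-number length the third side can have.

947

The third side must be strictly less than 755 + 193 = 948.
The largest integer below 948 is 947.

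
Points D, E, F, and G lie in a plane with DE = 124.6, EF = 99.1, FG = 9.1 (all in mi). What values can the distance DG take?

16.4 ≤ DG ≤ 232.8 mi

The maximum is all hops collinear in one direction: 124.6 + 99.1 + 9.1 = 232.8.
The longest hop is 124.6; the others sum to 108.2. Folding the others back against it leaves at least 124.6 − 108.2 = 16.4.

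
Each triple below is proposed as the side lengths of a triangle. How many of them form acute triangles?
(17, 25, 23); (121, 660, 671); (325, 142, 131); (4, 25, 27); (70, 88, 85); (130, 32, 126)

2

(17,25,23): 17²+23² = 818 > 625 = 25² → acute
(121,660,671): 121²+660² = 450241 = 671² → right
(325,142,131): 131+142 ≤ 325, not a triangle
(4,25,27): 4²+25² = 641 < 729 = 27² → obtuse
(70,88,85): 70²+85² = 12125 > 7744 = 88² → acute
(130,32,126): 32²+126² = 16900 = 130² → right
2 of the 6 are acute.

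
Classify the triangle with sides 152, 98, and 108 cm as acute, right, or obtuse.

Compare the square of the longest side to the sum of squares of the other two: 98² + 108² = 21268 < 23104 = 152².

obtuse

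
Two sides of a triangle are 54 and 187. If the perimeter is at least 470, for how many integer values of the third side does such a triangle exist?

Triangle inequality: 133 < x < 241. Perimeter ≥ 470 gives x ≥ 470 − 54 − 187 = 229.
So 229 ≤ x < 241; integers 229 through 240: 12 values.

12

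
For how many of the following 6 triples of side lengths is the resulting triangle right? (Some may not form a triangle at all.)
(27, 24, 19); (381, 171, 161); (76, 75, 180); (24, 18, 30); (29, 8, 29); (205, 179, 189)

1

(27,24,19): 19²+24² = 937 > 729 = 27² → acute
(381,171,161): 161+171 ≤ 381, not a triangle
(76,75,180): 75+76 ≤ 180, not a triangle
(24,18,30): 18²+24² = 900 = 30² → right
(29,8,29): 8²+29² = 905 > 841 = 29² → acute
(205,179,189): 179²+189² = 67762 > 42025 = 205² → acute
1 of the 6 is right.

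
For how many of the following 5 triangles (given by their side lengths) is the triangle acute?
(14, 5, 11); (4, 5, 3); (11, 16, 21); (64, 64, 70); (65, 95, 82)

(14,5,11): 5²+11² = 146 < 196 = 14² → obtuse
(4,5,3): 3²+4² = 25 = 5² → right
(11,16,21): 11²+16² = 377 < 441 = 21² → obtuse
(64,64,70): 64²+64² = 8192 > 4900 = 70² → acute
(65,95,82): 65²+82² = 10949 > 9025 = 95² → acute
2 of the 5 are acute.

2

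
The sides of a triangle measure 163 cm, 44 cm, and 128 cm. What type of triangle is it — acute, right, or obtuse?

obtuse

Compare the square of the longest side to the sum of squares of the other two: 44² + 128² = 18320 < 26569 = 163².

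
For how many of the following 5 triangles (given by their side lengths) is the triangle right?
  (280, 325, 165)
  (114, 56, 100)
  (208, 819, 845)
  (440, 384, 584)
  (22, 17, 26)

(280,325,165): 165²+280² = 105625 = 325² → right
(114,56,100): 56²+100² = 13136 > 12996 = 114² → acute
(208,819,845): 208²+819² = 714025 = 845² → right
(440,384,584): 384²+440² = 341056 = 584² → right
(22,17,26): 17²+22² = 773 > 676 = 26² → acute
3 of the 5 are right.

3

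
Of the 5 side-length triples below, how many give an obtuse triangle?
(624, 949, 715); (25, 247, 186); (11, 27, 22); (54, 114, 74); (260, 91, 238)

3

(624,949,715): 624²+715² = 900601 = 949² → right
(25,247,186): 25+186 ≤ 247, not a triangle
(11,27,22): 11²+22² = 605 < 729 = 27² → obtuse
(54,114,74): 54²+74² = 8392 < 12996 = 114² → obtuse
(260,91,238): 91²+238² = 64925 < 67600 = 260² → obtuse
3 of the 5 are obtuse.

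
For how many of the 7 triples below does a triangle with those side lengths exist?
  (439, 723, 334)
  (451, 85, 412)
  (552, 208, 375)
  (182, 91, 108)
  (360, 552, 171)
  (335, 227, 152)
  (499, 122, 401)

6

(334,439,723): 334+439 > 723 → valid
(85,412,451): 85+412 > 451 → valid
(208,375,552): 208+375 > 552 → valid
(91,108,182): 91+108 > 182 → valid
(171,360,552): 171+360 ≤ 552 → not valid
(152,227,335): 152+227 > 335 → valid
(122,401,499): 122+401 > 499 → valid
6 of the 7 triples form a triangle.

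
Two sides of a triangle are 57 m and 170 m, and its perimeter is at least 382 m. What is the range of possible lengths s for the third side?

155 ≤ s < 227

Triangle inequality alone gives 113 < s < 227.
The perimeter condition gives s ≥ 382 − 57 − 170 = 155.
Intersecting the two: 155 ≤ s < 227.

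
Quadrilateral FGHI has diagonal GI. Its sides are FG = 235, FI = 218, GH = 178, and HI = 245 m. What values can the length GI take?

From triangle FGI: |235 − 218| < GI < 235 + 218, i.e. 17 < GI < 453.
From triangle HGI: 67 < GI < 423.
Both must hold, so GI lies in the intersection.

67 < GI < 423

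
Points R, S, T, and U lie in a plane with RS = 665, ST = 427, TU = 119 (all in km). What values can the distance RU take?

The maximum is all hops collinear in one direction: 665 + 427 + 119 = 1211.
The longest hop is 665; the others sum to 546. Folding the others back against it leaves at least 665 − 546 = 119.

119 ≤ RU ≤ 1211 km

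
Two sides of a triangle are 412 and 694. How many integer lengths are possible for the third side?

823

The third side lies in the open interval (282, 1106).
Integers from 283 to 1105 inclusive: 1105 − 283 + 1 = 823.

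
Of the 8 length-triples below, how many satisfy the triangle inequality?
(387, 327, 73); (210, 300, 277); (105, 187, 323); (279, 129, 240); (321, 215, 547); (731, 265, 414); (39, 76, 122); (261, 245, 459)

4

(73,327,387): 73+327 > 387 → valid
(210,277,300): 210+277 > 300 → valid
(105,187,323): 105+187 ≤ 323 → not valid
(129,240,279): 129+240 > 279 → valid
(215,321,547): 215+321 ≤ 547 → not valid
(265,414,731): 265+414 ≤ 731 → not valid
(39,76,122): 39+76 ≤ 122 → not valid
(245,261,459): 245+261 > 459 → valid
4 of the 8 triples form a triangle.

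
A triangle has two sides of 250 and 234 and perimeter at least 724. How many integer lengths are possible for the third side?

244

Triangle inequality: 16 < x < 484. Perimeter ≥ 724 gives x ≥ 724 − 250 − 234 = 240.
So 240 ≤ x < 484; integers 240 through 483: 244 values.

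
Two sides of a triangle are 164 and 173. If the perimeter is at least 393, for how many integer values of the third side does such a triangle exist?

281

Triangle inequality: 9 < x < 337. Perimeter ≥ 393 gives x ≥ 393 − 164 − 173 = 56.
So 56 ≤ x < 337; integers 56 through 336: 281 values.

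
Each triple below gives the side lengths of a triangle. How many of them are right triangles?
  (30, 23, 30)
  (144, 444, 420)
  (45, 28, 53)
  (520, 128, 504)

(30,23,30): 23²+30² = 1429 > 900 = 30² → acute
(144,444,420): 144²+420² = 197136 = 444² → right
(45,28,53): 28²+45² = 2809 = 53² → right
(520,128,504): 128²+504² = 270400 = 520² → right
3 of the 4 are right.

3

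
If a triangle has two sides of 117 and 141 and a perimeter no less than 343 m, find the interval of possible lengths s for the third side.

Triangle inequality alone gives 24 < s < 258.
The perimeter condition gives s ≥ 343 − 117 − 141 = 85.
Intersecting the two: 85 ≤ s < 258.

85 ≤ s < 258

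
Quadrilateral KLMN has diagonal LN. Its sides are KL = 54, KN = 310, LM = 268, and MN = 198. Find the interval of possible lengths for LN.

256 < LN < 364

From triangle KLN: |54 − 310| < LN < 54 + 310, i.e. 256 < LN < 364.
From triangle MLN: 70 < LN < 466.
Both must hold, so LN lies in the intersection.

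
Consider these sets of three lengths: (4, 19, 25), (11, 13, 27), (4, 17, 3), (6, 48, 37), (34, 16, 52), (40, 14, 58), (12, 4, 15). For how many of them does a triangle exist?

1

(4,19,25): 4+19 ≤ 25 → not valid
(11,13,27): 11+13 ≤ 27 → not valid
(3,4,17): 3+4 ≤ 17 → not valid
(6,37,48): 6+37 ≤ 48 → not valid
(16,34,52): 16+34 ≤ 52 → not valid
(14,40,58): 14+40 ≤ 58 → not valid
(4,12,15): 4+12 > 15 → valid
1 of the 7 triples forms a triangle.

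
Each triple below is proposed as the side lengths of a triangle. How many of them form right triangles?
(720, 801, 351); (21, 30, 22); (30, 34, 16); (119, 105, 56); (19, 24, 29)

(720,801,351): 351²+720² = 641601 = 801² → right
(21,30,22): 21²+22² = 925 > 900 = 30² → acute
(30,34,16): 16²+30² = 1156 = 34² → right
(119,105,56): 56²+105² = 14161 = 119² → right
(19,24,29): 19²+24² = 937 > 841 = 29² → acute
3 of the 5 are right.

3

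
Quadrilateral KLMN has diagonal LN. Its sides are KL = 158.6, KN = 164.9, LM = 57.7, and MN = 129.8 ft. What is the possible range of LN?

72.1 < LN < 187.5

From triangle KLN: |158.6 − 164.9| < LN < 158.6 + 164.9, i.e. 6.3 < LN < 323.5.
From triangle MLN: 72.1 < LN < 187.5.
Both must hold, so LN lies in the intersection.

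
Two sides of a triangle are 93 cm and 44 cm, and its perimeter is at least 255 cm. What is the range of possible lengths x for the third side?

Triangle inequality alone gives 49 < x < 137.
The perimeter condition gives x ≥ 255 − 93 − 44 = 118.
Intersecting the two: 118 ≤ x < 137.

118 ≤ x < 137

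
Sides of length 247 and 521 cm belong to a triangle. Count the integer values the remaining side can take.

The third side lies in the open interval (274, 768).
Integers from 275 to 767 inclusive: 767 − 275 + 1 = 493.

493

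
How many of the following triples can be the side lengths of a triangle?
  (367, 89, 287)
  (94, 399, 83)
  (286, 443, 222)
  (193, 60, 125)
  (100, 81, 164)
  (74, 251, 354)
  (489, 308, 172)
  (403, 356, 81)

4

(89,287,367): 89+287 > 367 → valid
(83,94,399): 83+94 ≤ 399 → not valid
(222,286,443): 222+286 > 443 → valid
(60,125,193): 60+125 ≤ 193 → not valid
(81,100,164): 81+100 > 164 → valid
(74,251,354): 74+251 ≤ 354 → not valid
(172,308,489): 172+308 ≤ 489 → not valid
(81,356,403): 81+356 > 403 → valid
4 of the 8 triples form a triangle.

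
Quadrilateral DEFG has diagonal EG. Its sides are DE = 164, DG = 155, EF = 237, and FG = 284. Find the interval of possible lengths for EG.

47 < EG < 319

From triangle DEG: |164 − 155| < EG < 164 + 155, i.e. 9 < EG < 319.
From triangle FEG: 47 < EG < 521.
Both must hold, so EG lies in the intersection.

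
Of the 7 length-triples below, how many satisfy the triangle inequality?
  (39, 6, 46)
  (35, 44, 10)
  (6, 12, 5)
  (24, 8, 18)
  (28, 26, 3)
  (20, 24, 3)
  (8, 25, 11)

3

(6,39,46): 6+39 ≤ 46 → not valid
(10,35,44): 10+35 > 44 → valid
(5,6,12): 5+6 ≤ 12 → not valid
(8,18,24): 8+18 > 24 → valid
(3,26,28): 3+26 > 28 → valid
(3,20,24): 3+20 ≤ 24 → not valid
(8,11,25): 8+11 ≤ 25 → not valid
3 of the 7 triples form a triangle.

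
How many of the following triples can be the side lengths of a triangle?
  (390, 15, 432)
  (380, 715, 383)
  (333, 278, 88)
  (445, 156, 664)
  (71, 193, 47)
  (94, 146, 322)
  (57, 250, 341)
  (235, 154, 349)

(15,390,432): 15+390 ≤ 432 → not valid
(380,383,715): 380+383 > 715 → valid
(88,278,333): 88+278 > 333 → valid
(156,445,664): 156+445 ≤ 664 → not valid
(47,71,193): 47+71 ≤ 193 → not valid
(94,146,322): 94+146 ≤ 322 → not valid
(57,250,341): 57+250 ≤ 341 → not valid
(154,235,349): 154+235 > 349 → valid
3 of the 8 triples form a triangle.

3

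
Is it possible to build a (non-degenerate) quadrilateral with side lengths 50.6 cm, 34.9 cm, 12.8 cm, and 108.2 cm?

No

For a quadrilateral, each side must be shorter than the sum of the others.
Here the longest side is 108.2, but the remaining 3 sides sum to only 98.3.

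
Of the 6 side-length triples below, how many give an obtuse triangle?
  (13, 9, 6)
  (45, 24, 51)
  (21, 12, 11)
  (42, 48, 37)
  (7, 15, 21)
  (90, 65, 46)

4

(13,9,6): 6²+9² = 117 < 169 = 13² → obtuse
(45,24,51): 24²+45² = 2601 = 51² → right
(21,12,11): 11²+12² = 265 < 441 = 21² → obtuse
(42,48,37): 37²+42² = 3133 > 2304 = 48² → acute
(7,15,21): 7²+15² = 274 < 441 = 21² → obtuse
(90,65,46): 46²+65² = 6341 < 8100 = 90² → obtuse
4 of the 6 are obtuse.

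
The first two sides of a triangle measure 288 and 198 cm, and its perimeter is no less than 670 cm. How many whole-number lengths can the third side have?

302

Triangle inequality: 90 < x < 486. Perimeter ≥ 670 gives x ≥ 670 − 288 − 198 = 184.
So 184 ≤ x < 486; integers 184 through 485: 302 values.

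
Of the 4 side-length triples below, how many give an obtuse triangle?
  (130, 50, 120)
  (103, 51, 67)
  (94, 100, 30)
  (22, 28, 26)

2

(130,50,120): 50²+120² = 16900 = 130² → right
(103,51,67): 51²+67² = 7090 < 10609 = 103² → obtuse
(94,100,30): 30²+94² = 9736 < 10000 = 100² → obtuse
(22,28,26): 22²+26² = 1160 > 784 = 28² → acute
2 of the 4 are obtuse.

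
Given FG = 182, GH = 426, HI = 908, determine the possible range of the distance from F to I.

The maximum is all hops collinear in one direction: 182 + 426 + 908 = 1516.
The longest hop is 908; the others sum to 608. Folding the others back against it leaves at least 908 − 608 = 300.

300 ≤ FI ≤ 1516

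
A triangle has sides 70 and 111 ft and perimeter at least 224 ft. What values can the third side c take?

Triangle inequality alone gives 41 < c < 181.
The perimeter condition gives c ≥ 224 − 70 − 111 = 43.
Intersecting the two: 43 ≤ c < 181.

43 ≤ c < 181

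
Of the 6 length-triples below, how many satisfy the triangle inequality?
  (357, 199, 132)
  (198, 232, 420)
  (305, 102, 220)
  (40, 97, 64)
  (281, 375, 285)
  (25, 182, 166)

5

(132,199,357): 132+199 ≤ 357 → not valid
(198,232,420): 198+232 > 420 → valid
(102,220,305): 102+220 > 305 → valid
(40,64,97): 40+64 > 97 → valid
(281,285,375): 281+285 > 375 → valid
(25,166,182): 25+166 > 182 → valid
5 of the 6 triples form a triangle.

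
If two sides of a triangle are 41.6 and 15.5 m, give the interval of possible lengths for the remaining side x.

By the triangle inequality, x must be less than 41.6 + 15.5 = 57.1 and greater than |41.6 − 15.5| = 26.1.

26.1 < x < 57.1 (m)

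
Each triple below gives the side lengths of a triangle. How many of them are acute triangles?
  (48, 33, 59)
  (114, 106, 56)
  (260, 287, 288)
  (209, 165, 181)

3

(48,33,59): 33²+48² = 3393 < 3481 = 59² → obtuse
(114,106,56): 56²+106² = 14372 > 12996 = 114² → acute
(260,287,288): 260²+287² = 149969 > 82944 = 288² → acute
(209,165,181): 165²+181² = 59986 > 43681 = 209² → acute
3 of the 4 are acute.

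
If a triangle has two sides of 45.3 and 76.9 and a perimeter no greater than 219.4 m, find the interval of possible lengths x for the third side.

31.6 < x ≤ 97.2

Triangle inequality alone gives 31.6 < x < 122.2.
The perimeter condition gives x ≤ 219.4 − 45.3 − 76.9 = 97.2.
Intersecting the two: 31.6 < x ≤ 97.2.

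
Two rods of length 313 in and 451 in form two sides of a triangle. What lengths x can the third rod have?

By the triangle inequality, x must be less than 313 + 451 = 764 and greater than |313 − 451| = 138.

138 < x < 764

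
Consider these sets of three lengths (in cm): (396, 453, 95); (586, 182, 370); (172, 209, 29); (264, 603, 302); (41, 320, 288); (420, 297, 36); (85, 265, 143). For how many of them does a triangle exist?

(95,396,453): 95+396 > 453 → valid
(182,370,586): 182+370 ≤ 586 → not valid
(29,172,209): 29+172 ≤ 209 → not valid
(264,302,603): 264+302 ≤ 603 → not valid
(41,288,320): 41+288 > 320 → valid
(36,297,420): 36+297 ≤ 420 → not valid
(85,143,265): 85+143 ≤ 265 → not valid
2 of the 7 triples form a triangle.

2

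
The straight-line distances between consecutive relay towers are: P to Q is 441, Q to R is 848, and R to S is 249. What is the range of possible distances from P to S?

The maximum is all hops collinear in one direction: 441 + 848 + 249 = 1538.
The longest hop is 848; the others sum to 690. Folding the others back against it leaves at least 848 − 690 = 158.

158 ≤ PS ≤ 1538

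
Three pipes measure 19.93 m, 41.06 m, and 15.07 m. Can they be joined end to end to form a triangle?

The longest side is 41.06, but the other two sum to only 35.00.
35.00 < 41.06, so the triangle inequality fails.

No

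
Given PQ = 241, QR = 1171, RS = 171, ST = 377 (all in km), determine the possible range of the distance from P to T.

382 ≤ PT ≤ 1960 km

The maximum is all hops collinear in one direction: 241 + 1171 + 171 + 377 = 1960.
The longest hop is 1171; the others sum to 789. Folding the others back against it leaves at least 1171 − 789 = 382.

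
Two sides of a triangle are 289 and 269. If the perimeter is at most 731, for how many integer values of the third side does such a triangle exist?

153

Triangle inequality: 20 < x < 558. Perimeter ≤ 731 gives x ≤ 731 − 289 − 269 = 173.
So 20 < x ≤ 173; integers 21 through 173: 153 values.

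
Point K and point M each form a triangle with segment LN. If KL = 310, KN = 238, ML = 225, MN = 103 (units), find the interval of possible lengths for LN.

122 < LN < 328

From triangle KLN: |310 − 238| < LN < 310 + 238, i.e. 72 < LN < 548.
From triangle MLN: 122 < LN < 328.
Both must hold, so LN lies in the intersection.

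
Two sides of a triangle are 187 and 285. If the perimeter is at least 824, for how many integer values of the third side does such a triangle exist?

120

Triangle inequality: 98 < x < 472. Perimeter ≥ 824 gives x ≥ 824 − 187 − 285 = 352.
So 352 ≤ x < 472; integers 352 through 471: 120 values.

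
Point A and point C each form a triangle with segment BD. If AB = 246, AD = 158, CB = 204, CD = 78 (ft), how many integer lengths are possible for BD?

From triangle ABD: 88 < BD < 404.
From triangle CBD: 126 < BD < 282.
Intersection: 126 < BD < 282, so integers 127 through 281: 155 values.

155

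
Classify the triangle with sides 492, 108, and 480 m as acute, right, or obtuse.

right

Compare the square of the longest side to the sum of squares of the other two: 108² + 480² = 242064 = 492².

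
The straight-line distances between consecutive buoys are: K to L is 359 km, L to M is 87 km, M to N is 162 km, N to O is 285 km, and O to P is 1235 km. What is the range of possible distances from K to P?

The maximum is all hops collinear in one direction: 359 + 87 + 162 + 285 + 1235 = 2128.
The longest hop is 1235; the others sum to 893. Folding the others back against it leaves at least 1235 − 893 = 342.

342 ≤ KP ≤ 2128 km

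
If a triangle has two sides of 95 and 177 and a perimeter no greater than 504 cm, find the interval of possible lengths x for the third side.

82 < x ≤ 232

Triangle inequality alone gives 82 < x < 272.
The perimeter condition gives x ≤ 504 − 95 − 177 = 232.
Intersecting the two: 82 < x ≤ 232.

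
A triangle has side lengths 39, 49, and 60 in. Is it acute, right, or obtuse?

Compare the square of the longest side to the sum of squares of the other two: 39² + 49² = 3922 > 3600 = 60².

acute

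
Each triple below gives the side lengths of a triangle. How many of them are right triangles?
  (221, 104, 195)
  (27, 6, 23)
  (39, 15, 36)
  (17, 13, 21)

2

(221,104,195): 104²+195² = 48841 = 221² → right
(27,6,23): 6²+23² = 565 < 729 = 27² → obtuse
(39,15,36): 15²+36² = 1521 = 39² → right
(17,13,21): 13²+17² = 458 > 441 = 21² → acute
2 of the 4 are right.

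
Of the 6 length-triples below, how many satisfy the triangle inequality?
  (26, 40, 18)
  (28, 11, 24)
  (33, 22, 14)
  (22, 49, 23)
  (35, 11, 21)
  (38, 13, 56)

3

(18,26,40): 18+26 > 40 → valid
(11,24,28): 11+24 > 28 → valid
(14,22,33): 14+22 > 33 → valid
(22,23,49): 22+23 ≤ 49 → not valid
(11,21,35): 11+21 ≤ 35 → not valid
(13,38,56): 13+38 ≤ 56 → not valid
3 of the 6 triples form a triangle.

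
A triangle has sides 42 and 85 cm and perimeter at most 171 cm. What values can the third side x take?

43 < x ≤ 44 cm

Triangle inequality alone gives 43 < x < 127.
The perimeter condition gives x ≤ 171 − 42 − 85 = 44.
Intersecting the two: 43 < x ≤ 44.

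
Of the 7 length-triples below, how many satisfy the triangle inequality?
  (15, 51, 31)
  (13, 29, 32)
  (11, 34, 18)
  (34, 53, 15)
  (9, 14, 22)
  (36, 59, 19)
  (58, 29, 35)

3

(15,31,51): 15+31 ≤ 51 → not valid
(13,29,32): 13+29 > 32 → valid
(11,18,34): 11+18 ≤ 34 → not valid
(15,34,53): 15+34 ≤ 53 → not valid
(9,14,22): 9+14 > 22 → valid
(19,36,59): 19+36 ≤ 59 → not valid
(29,35,58): 29+35 > 58 → valid
3 of the 7 triples form a triangle.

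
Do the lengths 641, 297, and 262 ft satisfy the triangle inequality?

No

The longest side is 641, but the other two sum to only 559.
559 < 641, so the triangle inequality fails.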